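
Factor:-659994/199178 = -3^1*7^ (-1 )*41^(-1)* 317^1 = - 951/287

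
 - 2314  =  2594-4908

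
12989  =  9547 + 3442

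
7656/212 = 1914/53 = 36.11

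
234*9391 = 2197494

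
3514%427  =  98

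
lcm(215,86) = 430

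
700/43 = 700/43 = 16.28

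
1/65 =1/65 =0.02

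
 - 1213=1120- 2333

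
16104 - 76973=-60869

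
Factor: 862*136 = 2^4*17^1*431^1 = 117232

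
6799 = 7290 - 491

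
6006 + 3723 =9729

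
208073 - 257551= - 49478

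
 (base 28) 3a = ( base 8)136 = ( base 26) 3g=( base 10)94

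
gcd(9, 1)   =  1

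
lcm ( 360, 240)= 720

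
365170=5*73034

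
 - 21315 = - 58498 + 37183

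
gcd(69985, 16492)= 1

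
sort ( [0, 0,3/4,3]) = [0 , 0,3/4,  3] 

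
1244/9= 1244/9 = 138.22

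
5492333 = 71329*77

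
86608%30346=25916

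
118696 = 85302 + 33394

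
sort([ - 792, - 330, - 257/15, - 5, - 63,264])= [ - 792 , - 330, - 63, - 257/15, - 5,264 ] 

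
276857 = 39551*7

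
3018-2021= 997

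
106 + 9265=9371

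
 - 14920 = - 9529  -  5391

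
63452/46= 31726/23 = 1379.39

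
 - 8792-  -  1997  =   - 6795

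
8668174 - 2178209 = 6489965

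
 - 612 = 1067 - 1679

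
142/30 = 4  +  11/15 = 4.73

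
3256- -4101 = 7357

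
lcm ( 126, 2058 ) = 6174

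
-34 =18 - 52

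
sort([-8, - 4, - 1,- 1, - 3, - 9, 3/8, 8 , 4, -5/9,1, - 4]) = [ - 9, - 8,-4,- 4, - 3, - 1, - 1, - 5/9, 3/8,1 , 4,8 ] 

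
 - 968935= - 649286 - 319649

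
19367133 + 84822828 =104189961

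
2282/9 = 2282/9 = 253.56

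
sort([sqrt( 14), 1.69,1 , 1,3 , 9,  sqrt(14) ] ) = [1, 1,1.69, 3, sqrt(14), sqrt( 14 ), 9] 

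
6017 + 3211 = 9228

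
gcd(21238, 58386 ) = 74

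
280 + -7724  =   - 7444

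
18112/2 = 9056= 9056.00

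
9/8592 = 3/2864 = 0.00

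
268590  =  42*6395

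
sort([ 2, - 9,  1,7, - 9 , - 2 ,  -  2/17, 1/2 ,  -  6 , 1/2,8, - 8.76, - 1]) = [-9, - 9, - 8.76, - 6, - 2, - 1,-2/17,  1/2,  1/2,  1,  2,  7, 8]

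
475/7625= 19/305 = 0.06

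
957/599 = 957/599 = 1.60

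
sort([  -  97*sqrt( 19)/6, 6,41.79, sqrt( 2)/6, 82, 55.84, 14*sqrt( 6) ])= [ - 97*sqrt( 19 ) /6,sqrt( 2 ) /6, 6,14*sqrt( 6 ), 41.79,55.84,82]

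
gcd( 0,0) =0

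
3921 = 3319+602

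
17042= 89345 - 72303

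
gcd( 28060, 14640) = 1220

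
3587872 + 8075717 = 11663589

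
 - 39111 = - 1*39111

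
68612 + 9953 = 78565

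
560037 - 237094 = 322943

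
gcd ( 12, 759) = 3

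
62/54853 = 62/54853 = 0.00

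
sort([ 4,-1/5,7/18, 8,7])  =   [  -  1/5,  7/18 , 4,  7,  8 ] 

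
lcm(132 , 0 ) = 0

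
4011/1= 4011 = 4011.00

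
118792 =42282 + 76510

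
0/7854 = 0=   0.00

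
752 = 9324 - 8572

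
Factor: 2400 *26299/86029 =63117600/86029=2^5*3^1*5^2* 7^1 * 13^1 * 17^2*86029^(  -  1 )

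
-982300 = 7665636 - 8647936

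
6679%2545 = 1589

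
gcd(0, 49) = 49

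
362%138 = 86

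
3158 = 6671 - 3513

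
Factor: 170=2^1*5^1*17^1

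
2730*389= 1061970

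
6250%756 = 202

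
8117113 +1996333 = 10113446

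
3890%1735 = 420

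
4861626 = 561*8666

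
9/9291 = 3/3097 = 0.00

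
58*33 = 1914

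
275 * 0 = 0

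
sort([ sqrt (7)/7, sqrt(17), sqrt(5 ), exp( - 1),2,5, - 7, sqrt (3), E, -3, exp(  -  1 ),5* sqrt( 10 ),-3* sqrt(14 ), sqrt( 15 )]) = [ - 3*sqrt(14 ),  -  7, - 3,exp(  -  1 ), exp( - 1),  sqrt (7 ) /7, sqrt( 3 ), 2,sqrt ( 5), E, sqrt( 15), sqrt (17 ),5, 5 * sqrt(10)]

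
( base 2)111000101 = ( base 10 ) 453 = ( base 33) DO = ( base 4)13011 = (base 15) 203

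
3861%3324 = 537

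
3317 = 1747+1570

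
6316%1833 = 817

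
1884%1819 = 65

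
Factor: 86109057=3^2*509^1*18797^1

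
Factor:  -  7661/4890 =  - 2^ (-1)*3^( - 1)*5^ ( - 1)*47^1 = - 47/30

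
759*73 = 55407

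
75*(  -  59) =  - 4425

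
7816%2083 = 1567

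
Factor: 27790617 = 3^1 * 9263539^1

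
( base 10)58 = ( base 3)2011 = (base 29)20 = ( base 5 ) 213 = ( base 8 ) 72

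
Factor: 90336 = 2^5*  3^1*941^1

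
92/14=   6 + 4/7 = 6.57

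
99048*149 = 14758152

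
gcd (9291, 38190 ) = 57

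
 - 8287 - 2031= - 10318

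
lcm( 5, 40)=40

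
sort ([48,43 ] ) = [ 43, 48] 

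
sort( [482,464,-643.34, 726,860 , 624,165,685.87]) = [ - 643.34, 165,  464,482, 624 , 685.87,726,860]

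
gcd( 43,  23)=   1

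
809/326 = 809/326= 2.48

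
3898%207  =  172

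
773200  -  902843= - 129643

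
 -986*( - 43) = 42398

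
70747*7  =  495229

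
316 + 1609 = 1925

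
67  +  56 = 123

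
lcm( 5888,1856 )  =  170752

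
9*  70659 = 635931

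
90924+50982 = 141906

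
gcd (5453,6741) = 7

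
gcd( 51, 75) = 3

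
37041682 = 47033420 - 9991738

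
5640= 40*141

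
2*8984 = 17968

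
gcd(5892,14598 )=6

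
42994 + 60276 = 103270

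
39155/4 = 39155/4=9788.75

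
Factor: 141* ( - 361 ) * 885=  - 3^2*5^1 * 19^2*47^1*59^1=- 45047385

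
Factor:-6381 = -3^2*709^1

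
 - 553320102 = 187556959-740877061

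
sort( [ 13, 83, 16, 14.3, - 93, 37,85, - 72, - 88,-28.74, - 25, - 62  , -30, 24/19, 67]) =[ - 93, - 88, - 72, - 62  ,-30, - 28.74, - 25,24/19, 13, 14.3,16, 37, 67, 83, 85]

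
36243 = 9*4027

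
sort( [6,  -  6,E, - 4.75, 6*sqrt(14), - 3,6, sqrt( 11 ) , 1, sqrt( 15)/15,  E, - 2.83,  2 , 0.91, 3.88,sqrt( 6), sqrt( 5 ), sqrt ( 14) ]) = [ - 6,  -  4.75, - 3, - 2.83,  sqrt ( 15)/15,  0.91, 1,  2, sqrt ( 5 ), sqrt ( 6 ), E , E,sqrt(11),  sqrt( 14),3.88,6,6 , 6*sqrt (14)] 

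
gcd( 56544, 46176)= 96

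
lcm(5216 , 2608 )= 5216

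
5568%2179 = 1210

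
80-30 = 50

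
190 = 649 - 459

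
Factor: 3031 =7^1*433^1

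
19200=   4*4800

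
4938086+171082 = 5109168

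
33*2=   66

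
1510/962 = 1 + 274/481=1.57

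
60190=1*60190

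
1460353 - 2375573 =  - 915220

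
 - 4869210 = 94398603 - 99267813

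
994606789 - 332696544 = 661910245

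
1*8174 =8174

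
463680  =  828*560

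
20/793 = 20/793 = 0.03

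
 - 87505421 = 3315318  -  90820739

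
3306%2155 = 1151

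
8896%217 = 216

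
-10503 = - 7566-2937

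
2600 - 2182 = 418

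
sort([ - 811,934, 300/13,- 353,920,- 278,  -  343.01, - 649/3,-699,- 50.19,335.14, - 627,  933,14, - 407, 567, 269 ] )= [ - 811, - 699, - 627,- 407, - 353, - 343.01, - 278, - 649/3,-50.19, 14,300/13 , 269,335.14 , 567, 920,933, 934 ]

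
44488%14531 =895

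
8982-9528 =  - 546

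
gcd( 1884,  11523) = 3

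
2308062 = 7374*313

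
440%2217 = 440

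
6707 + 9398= 16105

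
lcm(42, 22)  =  462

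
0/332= 0 = 0.00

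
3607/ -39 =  - 3607/39 = - 92.49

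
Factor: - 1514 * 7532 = - 2^3*7^1 * 269^1  *757^1  =  - 11403448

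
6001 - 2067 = 3934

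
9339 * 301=2811039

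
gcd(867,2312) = 289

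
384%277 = 107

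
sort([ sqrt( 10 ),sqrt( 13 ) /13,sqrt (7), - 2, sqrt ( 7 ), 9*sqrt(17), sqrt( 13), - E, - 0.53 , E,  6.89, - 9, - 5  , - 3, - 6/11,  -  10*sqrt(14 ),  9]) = [-10*sqrt(14 ), - 9,  -  5, - 3, - E, - 2, - 6/11,-0.53, sqrt( 13 )/13, sqrt (7) , sqrt( 7),E  ,  sqrt (10 ),sqrt(13 ) , 6.89, 9,9*sqrt(17 )] 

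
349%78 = 37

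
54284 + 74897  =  129181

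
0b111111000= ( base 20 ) 154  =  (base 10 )504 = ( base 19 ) 17a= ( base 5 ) 4004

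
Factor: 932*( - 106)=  - 2^3*53^1*233^1 = -98792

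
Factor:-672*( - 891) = 2^5*3^5*7^1 * 11^1 = 598752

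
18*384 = 6912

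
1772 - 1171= 601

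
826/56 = 14 + 3/4 = 14.75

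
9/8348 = 9/8348 = 0.00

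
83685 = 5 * 16737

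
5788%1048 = 548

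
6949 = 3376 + 3573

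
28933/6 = 28933/6 = 4822.17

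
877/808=1 + 69/808=1.09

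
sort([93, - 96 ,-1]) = [ - 96, - 1, 93 ] 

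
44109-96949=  - 52840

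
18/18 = 1 = 1.00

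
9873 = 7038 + 2835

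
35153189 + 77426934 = 112580123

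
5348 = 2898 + 2450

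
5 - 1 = 4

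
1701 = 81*21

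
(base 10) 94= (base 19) 4I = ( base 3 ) 10111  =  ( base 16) 5E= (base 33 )2s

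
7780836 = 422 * 18438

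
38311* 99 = 3792789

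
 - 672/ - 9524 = 168/2381 = 0.07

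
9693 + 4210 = 13903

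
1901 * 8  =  15208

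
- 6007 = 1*(  -  6007 )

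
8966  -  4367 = 4599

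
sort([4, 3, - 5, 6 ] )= [ - 5,3,4,  6]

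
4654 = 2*2327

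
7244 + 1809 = 9053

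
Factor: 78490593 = 3^3*2907059^1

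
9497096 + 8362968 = 17860064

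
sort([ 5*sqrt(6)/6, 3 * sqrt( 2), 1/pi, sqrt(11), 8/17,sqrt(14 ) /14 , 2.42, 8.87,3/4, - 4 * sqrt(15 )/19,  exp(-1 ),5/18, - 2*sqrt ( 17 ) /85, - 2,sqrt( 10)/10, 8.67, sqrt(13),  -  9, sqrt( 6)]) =[ -9, - 2, - 4 * sqrt(15) /19, - 2* sqrt(17 ) /85, sqrt( 14 ) /14, 5/18, sqrt(10)/10, 1/pi,exp( - 1 ) , 8/17, 3/4,5*sqrt( 6 )/6, 2.42,sqrt( 6 ), sqrt(11 ), sqrt(13),  3 * sqrt ( 2 ), 8.67,8.87]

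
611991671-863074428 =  - 251082757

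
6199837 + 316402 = 6516239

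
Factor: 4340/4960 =7/8  =  2^( - 3)* 7^1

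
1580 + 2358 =3938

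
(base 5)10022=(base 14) 337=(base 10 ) 637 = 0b1001111101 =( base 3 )212121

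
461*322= 148442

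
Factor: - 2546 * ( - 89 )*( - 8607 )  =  -2^1 * 3^1  *  19^2 * 67^1*89^1 * 151^1 = - 1950294558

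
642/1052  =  321/526=0.61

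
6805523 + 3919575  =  10725098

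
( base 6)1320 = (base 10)336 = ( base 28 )c0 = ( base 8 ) 520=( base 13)1CB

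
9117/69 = 3039/23 = 132.13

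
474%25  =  24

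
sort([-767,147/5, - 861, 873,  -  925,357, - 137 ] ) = [-925, - 861, - 767, - 137,  147/5, 357,873]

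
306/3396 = 51/566 = 0.09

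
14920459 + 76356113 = 91276572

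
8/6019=8/6019 = 0.00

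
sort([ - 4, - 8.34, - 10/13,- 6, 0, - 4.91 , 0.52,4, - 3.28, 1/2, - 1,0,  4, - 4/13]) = [ - 8.34, - 6, - 4.91,- 4, - 3.28,-1, - 10/13, - 4/13 , 0,  0 , 1/2,0.52 , 4,  4 ] 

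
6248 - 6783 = -535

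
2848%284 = 8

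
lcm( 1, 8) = 8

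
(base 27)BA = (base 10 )307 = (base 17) 111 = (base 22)dl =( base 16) 133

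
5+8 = 13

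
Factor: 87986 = 2^1*29^1*37^1*41^1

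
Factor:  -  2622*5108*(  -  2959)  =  39630407784 =2^3*3^1*11^1*19^1*23^1*269^1*1277^1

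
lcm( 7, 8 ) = 56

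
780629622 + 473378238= 1254007860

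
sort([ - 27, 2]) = [ - 27, 2]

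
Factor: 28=2^2  *7^1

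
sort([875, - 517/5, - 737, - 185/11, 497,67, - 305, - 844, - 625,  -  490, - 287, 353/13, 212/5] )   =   [ - 844,- 737,-625,  -  490, - 305, - 287, - 517/5, - 185/11, 353/13  ,  212/5,67, 497, 875 ]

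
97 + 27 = 124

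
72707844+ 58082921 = 130790765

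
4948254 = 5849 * 846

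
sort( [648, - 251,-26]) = [ - 251,  -  26,648] 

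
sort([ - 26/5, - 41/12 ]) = [-26/5,-41/12 ]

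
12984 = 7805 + 5179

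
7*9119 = 63833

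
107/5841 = 107/5841 = 0.02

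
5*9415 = 47075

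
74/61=1+13/61=   1.21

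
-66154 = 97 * (-682) 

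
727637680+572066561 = 1299704241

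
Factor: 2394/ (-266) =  - 3^2=- 9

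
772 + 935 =1707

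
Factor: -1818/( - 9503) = 2^1*3^2*13^( - 1)*17^(- 1 )*43^(  -  1) * 101^1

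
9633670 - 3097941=6535729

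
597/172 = 597/172 = 3.47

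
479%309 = 170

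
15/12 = 5/4=   1.25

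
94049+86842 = 180891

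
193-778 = -585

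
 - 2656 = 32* ( - 83) 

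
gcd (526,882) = 2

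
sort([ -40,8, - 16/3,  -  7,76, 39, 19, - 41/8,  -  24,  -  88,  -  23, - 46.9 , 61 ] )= [ - 88, - 46.9, - 40, - 24 ,-23,  -  7, -16/3,- 41/8,8 , 19 , 39, 61,76 ]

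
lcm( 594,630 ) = 20790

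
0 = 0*( - 95364)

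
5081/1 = 5081 = 5081.00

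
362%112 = 26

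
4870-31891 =- 27021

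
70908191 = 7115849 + 63792342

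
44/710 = 22/355 = 0.06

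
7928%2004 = 1916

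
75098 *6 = 450588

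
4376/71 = 4376/71=61.63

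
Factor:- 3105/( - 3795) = 9/11=3^2*11^( - 1 ) 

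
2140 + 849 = 2989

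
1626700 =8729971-7103271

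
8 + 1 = 9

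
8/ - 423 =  -8/423 = -0.02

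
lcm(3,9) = 9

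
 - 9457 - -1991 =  -7466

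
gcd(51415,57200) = 65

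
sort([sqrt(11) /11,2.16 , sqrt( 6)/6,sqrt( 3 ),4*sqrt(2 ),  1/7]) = [1/7, sqrt( 11)/11,  sqrt(6 )/6,  sqrt( 3),2.16,4*sqrt( 2)]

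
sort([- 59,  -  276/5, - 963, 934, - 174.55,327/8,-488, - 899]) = [ - 963, - 899, - 488,- 174.55, - 59,-276/5 , 327/8, 934]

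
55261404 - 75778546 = -20517142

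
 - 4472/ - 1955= 2 + 562/1955 = 2.29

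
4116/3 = 1372 = 1372.00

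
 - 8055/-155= 51 + 30/31 = 51.97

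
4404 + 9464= 13868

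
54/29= 1+25/29 = 1.86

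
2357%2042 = 315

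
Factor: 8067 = 3^1*2689^1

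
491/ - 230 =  - 491/230 = - 2.13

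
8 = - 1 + 9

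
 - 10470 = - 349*30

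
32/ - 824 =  - 1  +  99/103  =  - 0.04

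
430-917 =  - 487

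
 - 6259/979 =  - 7  +  54/89 = -6.39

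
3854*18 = 69372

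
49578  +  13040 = 62618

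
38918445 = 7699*5055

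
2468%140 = 88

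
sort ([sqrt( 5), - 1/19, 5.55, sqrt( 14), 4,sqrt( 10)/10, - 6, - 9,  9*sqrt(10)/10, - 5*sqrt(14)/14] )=[ - 9, - 6  , - 5*sqrt ( 14)/14, - 1/19 , sqrt( 10) /10, sqrt( 5),9*sqrt(10)/10 , sqrt (14 ) , 4, 5.55 ] 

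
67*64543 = 4324381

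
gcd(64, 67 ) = 1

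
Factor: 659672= 2^3*13^1 * 6343^1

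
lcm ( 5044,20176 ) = 20176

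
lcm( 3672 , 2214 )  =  150552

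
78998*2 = 157996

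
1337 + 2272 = 3609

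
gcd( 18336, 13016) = 8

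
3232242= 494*6543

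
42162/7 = 6023+1/7 =6023.14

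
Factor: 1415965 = 5^1 * 283193^1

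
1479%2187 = 1479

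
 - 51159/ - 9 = 17053/3 = 5684.33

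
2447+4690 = 7137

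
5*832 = 4160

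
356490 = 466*765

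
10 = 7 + 3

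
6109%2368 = 1373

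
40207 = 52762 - 12555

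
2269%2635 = 2269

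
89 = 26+63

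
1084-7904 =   -  6820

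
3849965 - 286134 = 3563831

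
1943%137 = 25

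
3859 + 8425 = 12284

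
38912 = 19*2048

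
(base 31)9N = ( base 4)10232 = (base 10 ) 302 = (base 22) dg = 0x12e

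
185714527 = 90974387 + 94740140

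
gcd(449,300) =1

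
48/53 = 48/53 = 0.91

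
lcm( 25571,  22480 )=2045680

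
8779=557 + 8222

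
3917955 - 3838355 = 79600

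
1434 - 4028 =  - 2594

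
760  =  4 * 190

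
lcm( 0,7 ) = 0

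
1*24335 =24335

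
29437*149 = 4386113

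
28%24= 4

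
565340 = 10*56534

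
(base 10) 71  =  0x47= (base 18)3h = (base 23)32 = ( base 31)29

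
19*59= 1121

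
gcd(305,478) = 1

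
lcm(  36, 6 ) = 36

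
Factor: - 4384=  - 2^5*137^1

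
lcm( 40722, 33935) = 203610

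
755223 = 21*35963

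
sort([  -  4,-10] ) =[-10, - 4] 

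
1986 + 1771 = 3757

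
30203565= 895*33747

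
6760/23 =6760/23=293.91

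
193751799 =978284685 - 784532886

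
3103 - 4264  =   - 1161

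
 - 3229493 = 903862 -4133355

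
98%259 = 98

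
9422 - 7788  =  1634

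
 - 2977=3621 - 6598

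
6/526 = 3/263 = 0.01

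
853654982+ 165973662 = 1019628644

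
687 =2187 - 1500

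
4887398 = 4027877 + 859521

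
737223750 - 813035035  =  -75811285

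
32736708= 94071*348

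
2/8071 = 2/8071 = 0.00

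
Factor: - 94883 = -239^1*397^1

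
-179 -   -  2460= 2281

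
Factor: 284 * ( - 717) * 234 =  - 2^3*3^3*13^1*71^1 * 239^1 = - 47648952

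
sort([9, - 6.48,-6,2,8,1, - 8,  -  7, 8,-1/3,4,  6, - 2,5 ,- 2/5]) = [ - 8,-7, - 6.48, - 6, - 2, - 2/5, - 1/3 , 1,2,4,5, 6,8,  8,9 ]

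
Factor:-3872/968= - 2^2 = - 4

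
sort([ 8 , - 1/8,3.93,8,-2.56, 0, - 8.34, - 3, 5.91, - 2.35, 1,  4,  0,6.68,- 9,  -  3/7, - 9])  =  [ - 9,  -  9,-8.34, - 3 ,- 2.56, - 2.35,-3/7,  -  1/8, 0, 0, 1,3.93, 4, 5.91,6.68, 8, 8]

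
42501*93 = 3952593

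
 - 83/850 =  - 1 + 767/850 = - 0.10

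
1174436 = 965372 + 209064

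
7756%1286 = 40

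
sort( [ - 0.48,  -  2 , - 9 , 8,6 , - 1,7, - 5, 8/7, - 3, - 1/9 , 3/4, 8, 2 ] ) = [ - 9, - 5 , - 3, - 2, - 1, - 0.48 , - 1/9, 3/4 , 8/7, 2, 6 , 7, 8,  8]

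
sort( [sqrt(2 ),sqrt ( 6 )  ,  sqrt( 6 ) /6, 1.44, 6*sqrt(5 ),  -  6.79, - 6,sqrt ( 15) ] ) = [ -6.79 ,-6 , sqrt(6)/6, sqrt (2 ), 1.44 , sqrt( 6), sqrt( 15) , 6*sqrt( 5 ) ] 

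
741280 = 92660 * 8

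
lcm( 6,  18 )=18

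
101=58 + 43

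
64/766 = 32/383  =  0.08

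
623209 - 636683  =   - 13474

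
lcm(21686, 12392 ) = 86744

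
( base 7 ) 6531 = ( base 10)2325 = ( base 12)1419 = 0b100100010101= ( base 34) 20D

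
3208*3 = 9624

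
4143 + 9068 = 13211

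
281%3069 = 281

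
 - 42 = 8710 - 8752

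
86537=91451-4914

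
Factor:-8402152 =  - 2^3*11^1*95479^1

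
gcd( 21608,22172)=4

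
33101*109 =3608009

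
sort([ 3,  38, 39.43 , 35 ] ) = [ 3,  35, 38 , 39.43] 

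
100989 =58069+42920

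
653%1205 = 653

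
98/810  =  49/405= 0.12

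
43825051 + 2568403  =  46393454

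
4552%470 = 322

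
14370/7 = 14370/7 = 2052.86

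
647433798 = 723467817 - 76034019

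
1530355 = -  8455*(-181) 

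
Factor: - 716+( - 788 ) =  - 1504 = - 2^5*47^1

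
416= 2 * 208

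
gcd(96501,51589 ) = 1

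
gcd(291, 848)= 1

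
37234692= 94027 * 396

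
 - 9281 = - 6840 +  - 2441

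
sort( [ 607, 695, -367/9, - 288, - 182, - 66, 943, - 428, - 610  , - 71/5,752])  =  [  -  610, -428,-288, -182, - 66, -367/9, - 71/5,607 , 695,752,943 ] 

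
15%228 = 15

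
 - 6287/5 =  - 1258 + 3/5=- 1257.40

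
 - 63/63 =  - 1= - 1.00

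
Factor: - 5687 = -11^2 * 47^1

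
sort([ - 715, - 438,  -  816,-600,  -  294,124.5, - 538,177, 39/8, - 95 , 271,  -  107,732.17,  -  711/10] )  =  [ - 816,-715,-600, - 538, -438, - 294, - 107,  -  95, -711/10, 39/8,124.5 , 177,271, 732.17]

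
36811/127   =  36811/127 = 289.85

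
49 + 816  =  865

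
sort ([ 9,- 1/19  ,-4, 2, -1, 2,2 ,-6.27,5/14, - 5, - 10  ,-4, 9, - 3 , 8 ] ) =[ - 10 ,- 6.27, -5 , - 4, - 4 , - 3, - 1 ,-1/19, 5/14, 2, 2, 2, 8, 9, 9] 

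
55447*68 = 3770396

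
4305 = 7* 615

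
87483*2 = 174966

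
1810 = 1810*1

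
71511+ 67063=138574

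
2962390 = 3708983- 746593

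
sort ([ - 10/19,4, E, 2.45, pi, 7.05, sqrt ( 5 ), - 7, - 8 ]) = [ - 8, - 7,-10/19, sqrt(5 ), 2.45,E,pi,4,7.05]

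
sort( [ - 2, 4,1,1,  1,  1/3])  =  [ - 2,1/3 , 1,1,1,  4 ] 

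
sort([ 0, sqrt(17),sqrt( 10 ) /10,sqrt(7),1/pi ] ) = [ 0, sqrt ( 10)/10, 1/pi,sqrt( 7) , sqrt( 17 ) ] 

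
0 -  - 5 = 5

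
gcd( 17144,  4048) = 8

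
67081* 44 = 2951564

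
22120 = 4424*5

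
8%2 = 0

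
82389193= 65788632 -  - 16600561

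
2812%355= 327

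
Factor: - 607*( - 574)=348418  =  2^1 * 7^1*41^1 *607^1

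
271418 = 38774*7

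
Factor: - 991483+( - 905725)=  - 2^3*237151^1= - 1897208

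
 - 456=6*( - 76)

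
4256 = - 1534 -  - 5790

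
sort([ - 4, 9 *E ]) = [ - 4, 9*E]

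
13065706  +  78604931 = 91670637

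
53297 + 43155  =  96452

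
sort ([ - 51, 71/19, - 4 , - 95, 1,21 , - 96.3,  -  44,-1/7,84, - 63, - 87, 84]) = [ - 96.3, - 95, - 87,-63, - 51, - 44,-4, - 1/7,1,71/19, 21, 84,84]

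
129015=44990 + 84025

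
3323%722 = 435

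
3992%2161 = 1831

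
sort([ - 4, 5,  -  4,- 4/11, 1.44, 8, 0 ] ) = [ - 4, -4, - 4/11, 0, 1.44, 5,8]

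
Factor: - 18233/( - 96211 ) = 18233^1*96211^( - 1) 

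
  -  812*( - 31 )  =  25172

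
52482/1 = 52482 = 52482.00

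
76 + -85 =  - 9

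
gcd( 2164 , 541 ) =541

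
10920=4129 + 6791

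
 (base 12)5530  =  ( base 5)300041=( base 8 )22264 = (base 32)95K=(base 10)9396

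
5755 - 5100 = 655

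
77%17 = 9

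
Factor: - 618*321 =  -198378 = - 2^1*3^2*103^1*107^1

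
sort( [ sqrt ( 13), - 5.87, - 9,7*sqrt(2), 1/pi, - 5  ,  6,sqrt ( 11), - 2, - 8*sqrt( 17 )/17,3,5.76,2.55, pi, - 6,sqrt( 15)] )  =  [ - 9, - 6, - 5.87, - 5,-2, - 8*sqrt(17 ) /17,1/pi,2.55,3,pi,sqrt(11),sqrt( 13), sqrt ( 15), 5.76,6,7*sqrt( 2) ]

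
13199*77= 1016323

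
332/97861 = 332/97861 = 0.00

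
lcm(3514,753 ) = 10542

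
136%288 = 136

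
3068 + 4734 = 7802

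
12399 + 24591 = 36990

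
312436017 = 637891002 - 325454985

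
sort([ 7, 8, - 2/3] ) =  [-2/3,7, 8]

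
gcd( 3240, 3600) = 360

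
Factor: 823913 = 823913^1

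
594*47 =27918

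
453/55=8 + 13/55 = 8.24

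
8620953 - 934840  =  7686113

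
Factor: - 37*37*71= -97199 = -  37^2*71^1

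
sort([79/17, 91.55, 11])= [79/17, 11, 91.55]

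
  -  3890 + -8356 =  - 12246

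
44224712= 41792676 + 2432036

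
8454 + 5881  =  14335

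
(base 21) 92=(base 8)277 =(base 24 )7n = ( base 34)5L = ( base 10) 191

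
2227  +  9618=11845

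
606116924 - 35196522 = 570920402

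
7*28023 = 196161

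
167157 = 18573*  9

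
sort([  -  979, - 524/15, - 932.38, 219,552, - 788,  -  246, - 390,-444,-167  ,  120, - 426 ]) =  [ - 979,  -  932.38,- 788,- 444 , - 426,-390, - 246, - 167,- 524/15,120, 219, 552]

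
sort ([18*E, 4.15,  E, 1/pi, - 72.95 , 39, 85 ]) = [ - 72.95, 1/pi , E, 4.15, 39,18*E, 85 ] 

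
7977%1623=1485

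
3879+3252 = 7131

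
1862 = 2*931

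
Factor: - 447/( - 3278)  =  2^( - 1) * 3^1*11^(-1 ) = 3/22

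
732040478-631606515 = 100433963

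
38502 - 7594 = 30908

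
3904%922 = 216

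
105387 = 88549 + 16838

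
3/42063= 1/14021 = 0.00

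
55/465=11/93= 0.12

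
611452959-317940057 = 293512902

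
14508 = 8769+5739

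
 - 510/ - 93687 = 10/1837 = 0.01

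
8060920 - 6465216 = 1595704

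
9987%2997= 996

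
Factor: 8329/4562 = 2^(  -  1) * 2281^( - 1 )*8329^1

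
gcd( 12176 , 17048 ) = 8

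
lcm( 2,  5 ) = 10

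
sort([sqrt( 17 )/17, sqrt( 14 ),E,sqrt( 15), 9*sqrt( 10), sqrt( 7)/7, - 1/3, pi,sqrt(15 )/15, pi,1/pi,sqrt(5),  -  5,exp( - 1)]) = [-5, - 1/3,sqrt(17) /17 , sqrt(15 )/15, 1/pi , exp(-1),sqrt ( 7)/7,sqrt( 5), E,pi, pi,sqrt(14),sqrt( 15), 9*sqrt ( 10)] 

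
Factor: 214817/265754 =2^ (-1)*89^(-1 )*1493^( - 1 )*214817^1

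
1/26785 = 1/26785 = 0.00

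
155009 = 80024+74985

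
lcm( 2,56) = 56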